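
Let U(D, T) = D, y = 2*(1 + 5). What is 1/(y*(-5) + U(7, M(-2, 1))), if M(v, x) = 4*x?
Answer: -1/53 ≈ -0.018868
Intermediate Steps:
y = 12 (y = 2*6 = 12)
1/(y*(-5) + U(7, M(-2, 1))) = 1/(12*(-5) + 7) = 1/(-60 + 7) = 1/(-53) = -1/53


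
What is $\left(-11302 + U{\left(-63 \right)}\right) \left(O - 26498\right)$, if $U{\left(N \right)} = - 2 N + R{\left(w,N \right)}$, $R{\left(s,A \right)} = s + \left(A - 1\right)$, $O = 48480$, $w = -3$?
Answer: $-247143626$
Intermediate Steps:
$R{\left(s,A \right)} = -1 + A + s$ ($R{\left(s,A \right)} = s + \left(-1 + A\right) = -1 + A + s$)
$U{\left(N \right)} = -4 - N$ ($U{\left(N \right)} = - 2 N - \left(4 - N\right) = - 2 N + \left(-4 + N\right) = -4 - N$)
$\left(-11302 + U{\left(-63 \right)}\right) \left(O - 26498\right) = \left(-11302 - -59\right) \left(48480 - 26498\right) = \left(-11302 + \left(-4 + 63\right)\right) 21982 = \left(-11302 + 59\right) 21982 = \left(-11243\right) 21982 = -247143626$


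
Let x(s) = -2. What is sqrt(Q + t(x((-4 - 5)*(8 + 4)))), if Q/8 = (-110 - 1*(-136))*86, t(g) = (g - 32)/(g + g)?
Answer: 3*sqrt(7954)/2 ≈ 133.78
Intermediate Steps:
t(g) = (-32 + g)/(2*g) (t(g) = (-32 + g)/((2*g)) = (-32 + g)*(1/(2*g)) = (-32 + g)/(2*g))
Q = 17888 (Q = 8*((-110 - 1*(-136))*86) = 8*((-110 + 136)*86) = 8*(26*86) = 8*2236 = 17888)
sqrt(Q + t(x((-4 - 5)*(8 + 4)))) = sqrt(17888 + (1/2)*(-32 - 2)/(-2)) = sqrt(17888 + (1/2)*(-1/2)*(-34)) = sqrt(17888 + 17/2) = sqrt(35793/2) = 3*sqrt(7954)/2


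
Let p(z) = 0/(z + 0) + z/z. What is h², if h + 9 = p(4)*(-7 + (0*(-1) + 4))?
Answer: 144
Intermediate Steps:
p(z) = 1 (p(z) = 0/z + 1 = 0 + 1 = 1)
h = -12 (h = -9 + 1*(-7 + (0*(-1) + 4)) = -9 + 1*(-7 + (0 + 4)) = -9 + 1*(-7 + 4) = -9 + 1*(-3) = -9 - 3 = -12)
h² = (-12)² = 144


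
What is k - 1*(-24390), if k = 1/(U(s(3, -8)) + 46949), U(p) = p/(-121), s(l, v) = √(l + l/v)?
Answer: 899553879783684886/36882077859701 + 242*√42/258174545017907 ≈ 24390.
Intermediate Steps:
U(p) = -p/121 (U(p) = p*(-1/121) = -p/121)
k = 1/(46949 - √42/484) (k = 1/(-√(3 + 3/(-8))/121 + 46949) = 1/(-√(3 + 3*(-⅛))/121 + 46949) = 1/(-√(3 - 3/8)/121 + 46949) = 1/(-√42/484 + 46949) = 1/(46949 - √42/484) ≈ 2.1300e-5)
k - 1*(-24390) = (785577496/36882077859701 + 242*√42/258174545017907) - 1*(-24390) = (785577496/36882077859701 + 242*√42/258174545017907) + 24390 = 899553879783684886/36882077859701 + 242*√42/258174545017907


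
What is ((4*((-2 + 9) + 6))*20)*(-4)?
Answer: -4160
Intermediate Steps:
((4*((-2 + 9) + 6))*20)*(-4) = ((4*(7 + 6))*20)*(-4) = ((4*13)*20)*(-4) = (52*20)*(-4) = 1040*(-4) = -4160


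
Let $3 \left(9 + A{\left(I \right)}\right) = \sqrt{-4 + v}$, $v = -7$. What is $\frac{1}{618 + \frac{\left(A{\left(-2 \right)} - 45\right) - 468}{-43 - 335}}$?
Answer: $\frac{796496652}{493334854895} + \frac{1134 i \sqrt{11}}{493334854895} \approx 0.0016145 + 7.6237 \cdot 10^{-9} i$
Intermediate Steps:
$A{\left(I \right)} = -9 + \frac{i \sqrt{11}}{3}$ ($A{\left(I \right)} = -9 + \frac{\sqrt{-4 - 7}}{3} = -9 + \frac{\sqrt{-11}}{3} = -9 + \frac{i \sqrt{11}}{3}$)
$\frac{1}{618 + \frac{\left(A{\left(-2 \right)} - 45\right) - 468}{-43 - 335}} = \frac{1}{618 + \frac{\left(\left(-9 + \frac{i \sqrt{11}}{3}\right) - 45\right) - 468}{-43 - 335}} = \frac{1}{618 + \frac{\left(-54 + \frac{i \sqrt{11}}{3}\right) - 468}{-378}} = \frac{1}{618 + \left(-522 + \frac{i \sqrt{11}}{3}\right) \left(- \frac{1}{378}\right)} = \frac{1}{618 + \left(\frac{29}{21} - \frac{i \sqrt{11}}{1134}\right)} = \frac{1}{\frac{13007}{21} - \frac{i \sqrt{11}}{1134}}$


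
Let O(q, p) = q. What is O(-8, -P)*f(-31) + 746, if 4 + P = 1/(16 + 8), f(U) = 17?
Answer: 610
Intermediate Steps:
P = -95/24 (P = -4 + 1/(16 + 8) = -4 + 1/24 = -95/24 ≈ -3.9583)
O(-8, -P)*f(-31) + 746 = -8*17 + 746 = -136 + 746 = 610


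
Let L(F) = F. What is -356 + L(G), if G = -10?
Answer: -366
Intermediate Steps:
-356 + L(G) = -356 - 10 = -366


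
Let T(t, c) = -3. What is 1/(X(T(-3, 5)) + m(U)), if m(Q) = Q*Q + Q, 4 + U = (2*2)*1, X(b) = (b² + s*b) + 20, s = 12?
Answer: -⅐ ≈ -0.14286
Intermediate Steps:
X(b) = 20 + b² + 12*b (X(b) = (b² + 12*b) + 20 = 20 + b² + 12*b)
U = 0 (U = -4 + (2*2)*1 = -4 + 4*1 = -4 + 4 = 0)
m(Q) = Q + Q² (m(Q) = Q² + Q = Q + Q²)
1/(X(T(-3, 5)) + m(U)) = 1/((20 + (-3)² + 12*(-3)) + 0*(1 + 0)) = 1/((20 + 9 - 36) + 0*1) = 1/(-7 + 0) = 1/(-7) = -⅐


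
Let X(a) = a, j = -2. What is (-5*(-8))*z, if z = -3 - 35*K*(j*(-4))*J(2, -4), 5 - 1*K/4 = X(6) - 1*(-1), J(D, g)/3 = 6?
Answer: 1612680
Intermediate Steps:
J(D, g) = 18 (J(D, g) = 3*6 = 18)
K = -8 (K = 20 - 4*(6 - 1*(-1)) = 20 - 4*(6 + 1) = 20 - 4*7 = 20 - 28 = -8)
z = 40317 (z = -3 - 35*(-(-16)*(-4))*18 = -3 - 35*(-8*8)*18 = -3 - (-2240)*18 = -3 - 35*(-1152) = -3 + 40320 = 40317)
(-5*(-8))*z = -5*(-8)*40317 = 40*40317 = 1612680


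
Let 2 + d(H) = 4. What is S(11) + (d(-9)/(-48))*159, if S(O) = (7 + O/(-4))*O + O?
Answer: 409/8 ≈ 51.125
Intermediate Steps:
d(H) = 2 (d(H) = -2 + 4 = 2)
S(O) = O + O*(7 - O/4) (S(O) = (7 + O*(-1/4))*O + O = (7 - O/4)*O + O = O*(7 - O/4) + O = O + O*(7 - O/4))
S(11) + (d(-9)/(-48))*159 = (1/4)*11*(32 - 1*11) + (2/(-48))*159 = (1/4)*11*(32 - 11) + (2*(-1/48))*159 = (1/4)*11*21 - 1/24*159 = 231/4 - 53/8 = 409/8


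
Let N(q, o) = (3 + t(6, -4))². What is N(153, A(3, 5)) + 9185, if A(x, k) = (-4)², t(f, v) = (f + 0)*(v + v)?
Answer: 11210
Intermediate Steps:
t(f, v) = 2*f*v (t(f, v) = f*(2*v) = 2*f*v)
A(x, k) = 16
N(q, o) = 2025 (N(q, o) = (3 + 2*6*(-4))² = (3 - 48)² = (-45)² = 2025)
N(153, A(3, 5)) + 9185 = 2025 + 9185 = 11210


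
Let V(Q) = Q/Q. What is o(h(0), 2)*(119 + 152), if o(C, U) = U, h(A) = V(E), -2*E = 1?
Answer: 542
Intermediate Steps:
E = -½ (E = -½*1 = -½ ≈ -0.50000)
V(Q) = 1
h(A) = 1
o(h(0), 2)*(119 + 152) = 2*(119 + 152) = 2*271 = 542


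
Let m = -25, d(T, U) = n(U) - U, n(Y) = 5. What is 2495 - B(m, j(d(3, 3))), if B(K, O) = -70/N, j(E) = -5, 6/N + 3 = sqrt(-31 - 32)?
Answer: 5*(-443*I + 499*sqrt(7))/(sqrt(7) - I) ≈ 2460.0 + 92.601*I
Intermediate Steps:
d(T, U) = 5 - U
N = 6/(-3 + 3*I*sqrt(7)) (N = 6/(-3 + sqrt(-31 - 32)) = 6/(-3 + sqrt(-63)) = 6/(-3 + 3*I*sqrt(7)) ≈ -0.25 - 0.66144*I)
B(K, O) = -70/(-1/4 - I*sqrt(7)/4)
2495 - B(m, j(d(3, 3))) = 2495 - (35 - 35*I*sqrt(7)) = 2495 + (-35 + 35*I*sqrt(7)) = 2460 + 35*I*sqrt(7)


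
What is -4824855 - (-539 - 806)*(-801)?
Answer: -5902200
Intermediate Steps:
-4824855 - (-539 - 806)*(-801) = -4824855 - (-1345)*(-801) = -4824855 - 1*1077345 = -4824855 - 1077345 = -5902200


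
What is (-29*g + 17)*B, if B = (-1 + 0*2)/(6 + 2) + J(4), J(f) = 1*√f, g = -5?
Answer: 1215/4 ≈ 303.75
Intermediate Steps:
J(f) = √f
B = 15/8 (B = (-1 + 0*2)/(6 + 2) + √4 = (-1 + 0)/8 + 2 = -1*⅛ + 2 = -⅛ + 2 = 15/8 ≈ 1.8750)
(-29*g + 17)*B = (-29*(-5) + 17)*(15/8) = (145 + 17)*(15/8) = 162*(15/8) = 1215/4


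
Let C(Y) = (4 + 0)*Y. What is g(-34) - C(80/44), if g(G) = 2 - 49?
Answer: -597/11 ≈ -54.273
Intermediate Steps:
C(Y) = 4*Y
g(G) = -47
g(-34) - C(80/44) = -47 - 4*80/44 = -47 - 4*80*(1/44) = -47 - 4*20/11 = -47 - 1*80/11 = -47 - 80/11 = -597/11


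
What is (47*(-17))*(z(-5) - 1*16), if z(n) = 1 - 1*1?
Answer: 12784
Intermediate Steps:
z(n) = 0 (z(n) = 1 - 1 = 0)
(47*(-17))*(z(-5) - 1*16) = (47*(-17))*(0 - 1*16) = -799*(0 - 16) = -799*(-16) = 12784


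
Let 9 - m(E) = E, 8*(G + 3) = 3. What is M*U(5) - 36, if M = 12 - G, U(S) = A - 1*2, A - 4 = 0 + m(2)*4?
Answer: 1611/4 ≈ 402.75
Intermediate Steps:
G = -21/8 (G = -3 + (⅛)*3 = -3 + 3/8 = -21/8 ≈ -2.6250)
m(E) = 9 - E
A = 32 (A = 4 + (0 + (9 - 1*2)*4) = 4 + (0 + (9 - 2)*4) = 4 + (0 + 7*4) = 4 + (0 + 28) = 4 + 28 = 32)
U(S) = 30 (U(S) = 32 - 1*2 = 32 - 2 = 30)
M = 117/8 (M = 12 - 1*(-21/8) = 12 + 21/8 = 117/8 ≈ 14.625)
M*U(5) - 36 = (117/8)*30 - 36 = 1755/4 - 36 = 1611/4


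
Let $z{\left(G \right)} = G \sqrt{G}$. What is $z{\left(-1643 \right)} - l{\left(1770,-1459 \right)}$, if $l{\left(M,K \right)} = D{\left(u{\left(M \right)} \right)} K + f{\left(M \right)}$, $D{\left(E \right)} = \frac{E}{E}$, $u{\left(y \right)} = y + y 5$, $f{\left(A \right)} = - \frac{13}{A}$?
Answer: $\frac{2582443}{1770} - 1643 i \sqrt{1643} \approx 1459.0 - 66597.0 i$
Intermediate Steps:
$u{\left(y \right)} = 6 y$ ($u{\left(y \right)} = y + 5 y = 6 y$)
$D{\left(E \right)} = 1$
$l{\left(M,K \right)} = K - \frac{13}{M}$ ($l{\left(M,K \right)} = 1 K - \frac{13}{M} = K - \frac{13}{M}$)
$z{\left(G \right)} = G^{\frac{3}{2}}$
$z{\left(-1643 \right)} - l{\left(1770,-1459 \right)} = \left(-1643\right)^{\frac{3}{2}} - \left(-1459 - \frac{13}{1770}\right) = - 1643 i \sqrt{1643} - \left(-1459 - \frac{13}{1770}\right) = - 1643 i \sqrt{1643} - - \frac{2582443}{1770} = - 1643 i \sqrt{1643} + \frac{2582443}{1770} = \frac{2582443}{1770} - 1643 i \sqrt{1643}$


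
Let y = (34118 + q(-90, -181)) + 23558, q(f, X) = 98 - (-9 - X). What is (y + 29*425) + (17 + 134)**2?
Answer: 92728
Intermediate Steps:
q(f, X) = 107 + X (q(f, X) = 98 + (9 + X) = 107 + X)
y = 57602 (y = (34118 + (107 - 181)) + 23558 = (34118 - 74) + 23558 = 34044 + 23558 = 57602)
(y + 29*425) + (17 + 134)**2 = (57602 + 29*425) + (17 + 134)**2 = (57602 + 12325) + 151**2 = 69927 + 22801 = 92728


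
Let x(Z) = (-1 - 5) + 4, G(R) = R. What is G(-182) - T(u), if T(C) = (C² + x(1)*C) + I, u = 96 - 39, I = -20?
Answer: -3297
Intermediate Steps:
x(Z) = -2 (x(Z) = -6 + 4 = -2)
u = 57
T(C) = -20 + C² - 2*C (T(C) = (C² - 2*C) - 20 = -20 + C² - 2*C)
G(-182) - T(u) = -182 - (-20 + 57² - 2*57) = -182 - (-20 + 3249 - 114) = -182 - 1*3115 = -182 - 3115 = -3297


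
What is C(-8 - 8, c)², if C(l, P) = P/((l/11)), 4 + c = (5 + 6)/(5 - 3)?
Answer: 1089/1024 ≈ 1.0635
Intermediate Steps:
c = 3/2 (c = -4 + (5 + 6)/(5 - 3) = -4 + 11/2 = 3/2 ≈ 1.5000)
C(l, P) = 11*P/l (C(l, P) = P/((l*(1/11))) = P/((l/11)) = P*(11/l) = 11*P/l)
C(-8 - 8, c)² = (11*(3/2)/(-8 - 8))² = (11*(3/2)/(-16))² = (11*(3/2)*(-1/16))² = (-33/32)² = 1089/1024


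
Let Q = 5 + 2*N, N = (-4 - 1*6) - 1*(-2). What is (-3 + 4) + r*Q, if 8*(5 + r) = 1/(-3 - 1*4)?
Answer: 3147/56 ≈ 56.196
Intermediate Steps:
N = -8 (N = (-4 - 6) + 2 = -10 + 2 = -8)
r = -281/56 (r = -5 + 1/(8*(-3 - 1*4)) = -5 + 1/(8*(-3 - 4)) = -5 + (1/8)/(-7) = -5 + (1/8)*(-1/7) = -5 - 1/56 = -281/56 ≈ -5.0179)
Q = -11 (Q = 5 + 2*(-8) = 5 - 16 = -11)
(-3 + 4) + r*Q = (-3 + 4) - 281/56*(-11) = 1 + 3091/56 = 3147/56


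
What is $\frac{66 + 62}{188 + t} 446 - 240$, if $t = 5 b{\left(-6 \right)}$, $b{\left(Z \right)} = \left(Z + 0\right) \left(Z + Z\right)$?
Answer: $- \frac{18608}{137} \approx -135.82$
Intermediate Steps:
$b{\left(Z \right)} = 2 Z^{2}$ ($b{\left(Z \right)} = Z 2 Z = 2 Z^{2}$)
$t = 360$ ($t = 5 \cdot 2 \left(-6\right)^{2} = 5 \cdot 2 \cdot 36 = 5 \cdot 72 = 360$)
$\frac{66 + 62}{188 + t} 446 - 240 = \frac{66 + 62}{188 + 360} \cdot 446 - 240 = \frac{128}{548} \cdot 446 - 240 = 128 \cdot \frac{1}{548} \cdot 446 - 240 = \frac{32}{137} \cdot 446 - 240 = \frac{14272}{137} - 240 = - \frac{18608}{137}$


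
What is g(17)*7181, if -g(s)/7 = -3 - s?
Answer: 1005340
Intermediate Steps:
g(s) = 21 + 7*s (g(s) = -7*(-3 - s) = 21 + 7*s)
g(17)*7181 = (21 + 7*17)*7181 = (21 + 119)*7181 = 140*7181 = 1005340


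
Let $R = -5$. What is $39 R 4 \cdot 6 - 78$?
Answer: $-4758$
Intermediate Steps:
$39 R 4 \cdot 6 - 78 = 39 \left(-5\right) 4 \cdot 6 - 78 = 39 \left(\left(-20\right) 6\right) - 78 = 39 \left(-120\right) - 78 = -4680 - 78 = -4758$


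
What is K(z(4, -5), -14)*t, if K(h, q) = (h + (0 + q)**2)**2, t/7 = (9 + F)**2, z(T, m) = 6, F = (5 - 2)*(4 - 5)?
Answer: 10282608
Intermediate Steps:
F = -3 (F = 3*(-1) = -3)
t = 252 (t = 7*(9 - 3)**2 = 7*6**2 = 7*36 = 252)
K(h, q) = (h + q**2)**2
K(z(4, -5), -14)*t = (6 + (-14)**2)**2*252 = (6 + 196)**2*252 = 202**2*252 = 40804*252 = 10282608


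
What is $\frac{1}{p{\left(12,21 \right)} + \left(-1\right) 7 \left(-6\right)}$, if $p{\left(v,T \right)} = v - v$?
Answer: $\frac{1}{42} \approx 0.02381$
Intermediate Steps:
$p{\left(v,T \right)} = 0$
$\frac{1}{p{\left(12,21 \right)} + \left(-1\right) 7 \left(-6\right)} = \frac{1}{0 + \left(-1\right) 7 \left(-6\right)} = \frac{1}{0 - -42} = \frac{1}{0 + 42} = \frac{1}{42}$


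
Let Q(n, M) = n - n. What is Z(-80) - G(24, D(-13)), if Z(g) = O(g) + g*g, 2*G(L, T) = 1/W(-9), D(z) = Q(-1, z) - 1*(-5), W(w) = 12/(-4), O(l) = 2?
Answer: 38413/6 ≈ 6402.2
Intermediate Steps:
Q(n, M) = 0
W(w) = -3 (W(w) = 12*(-1/4) = -3)
D(z) = 5 (D(z) = 0 - 1*(-5) = 0 + 5 = 5)
G(L, T) = -1/6 (G(L, T) = (1/2)/(-3) = (1/2)*(-1/3) = -1/6)
Z(g) = 2 + g**2 (Z(g) = 2 + g*g = 2 + g**2)
Z(-80) - G(24, D(-13)) = (2 + (-80)**2) - 1*(-1/6) = (2 + 6400) + 1/6 = 6402 + 1/6 = 38413/6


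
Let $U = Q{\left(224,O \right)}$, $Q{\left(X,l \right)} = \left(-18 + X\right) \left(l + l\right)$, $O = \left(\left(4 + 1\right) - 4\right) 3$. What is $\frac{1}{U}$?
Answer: $\frac{1}{1236} \approx 0.00080906$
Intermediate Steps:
$O = 3$ ($O = \left(5 - 4\right) 3 = 1 \cdot 3 = 3$)
$Q{\left(X,l \right)} = 2 l \left(-18 + X\right)$ ($Q{\left(X,l \right)} = \left(-18 + X\right) 2 l = 2 l \left(-18 + X\right)$)
$U = 1236$ ($U = 2 \cdot 3 \left(-18 + 224\right) = 2 \cdot 3 \cdot 206 = 1236$)
$\frac{1}{U} = \frac{1}{1236}$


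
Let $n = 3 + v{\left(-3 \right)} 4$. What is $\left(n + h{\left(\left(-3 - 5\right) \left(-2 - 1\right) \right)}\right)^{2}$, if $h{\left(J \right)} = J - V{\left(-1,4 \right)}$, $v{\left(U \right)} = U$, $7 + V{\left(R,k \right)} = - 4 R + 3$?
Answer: $225$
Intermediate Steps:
$V{\left(R,k \right)} = -4 - 4 R$ ($V{\left(R,k \right)} = -7 - \left(-3 + 4 R\right) = -4 - 4 R$)
$h{\left(J \right)} = J$ ($h{\left(J \right)} = J - \left(-4 - -4\right) = J - \left(-4 + 4\right) = J - 0 = J + 0 = J$)
$n = -9$ ($n = 3 - 12 = -9$)
$\left(n + h{\left(\left(-3 - 5\right) \left(-2 - 1\right) \right)}\right)^{2} = \left(-9 + \left(-3 - 5\right) \left(-2 - 1\right)\right)^{2} = \left(-9 - -24\right)^{2} = \left(-9 + 24\right)^{2} = 15^{2} = 225$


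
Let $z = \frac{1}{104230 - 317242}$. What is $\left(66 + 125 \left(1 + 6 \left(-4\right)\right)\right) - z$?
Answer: $- \frac{598350707}{213012} \approx -2809.0$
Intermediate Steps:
$z = - \frac{1}{213012}$ ($z = \frac{1}{104230 - 317242} = \frac{1}{-213012} = - \frac{1}{213012} \approx -4.6946 \cdot 10^{-6}$)
$\left(66 + 125 \left(1 + 6 \left(-4\right)\right)\right) - z = \left(66 + 125 \left(1 + 6 \left(-4\right)\right)\right) - - \frac{1}{213012} = \left(66 + 125 \left(1 - 24\right)\right) + \frac{1}{213012} = \left(66 + 125 \left(-23\right)\right) + \frac{1}{213012} = \left(66 - 2875\right) + \frac{1}{213012} = -2809 + \frac{1}{213012} = - \frac{598350707}{213012}$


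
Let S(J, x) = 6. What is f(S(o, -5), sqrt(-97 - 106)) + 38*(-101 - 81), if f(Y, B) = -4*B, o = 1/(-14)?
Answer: -6916 - 4*I*sqrt(203) ≈ -6916.0 - 56.991*I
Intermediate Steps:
o = -1/14 ≈ -0.071429
f(S(o, -5), sqrt(-97 - 106)) + 38*(-101 - 81) = -4*sqrt(-97 - 106) + 38*(-101 - 81) = -4*I*sqrt(203) + 38*(-182) = -4*I*sqrt(203) - 6916 = -6916 - 4*I*sqrt(203)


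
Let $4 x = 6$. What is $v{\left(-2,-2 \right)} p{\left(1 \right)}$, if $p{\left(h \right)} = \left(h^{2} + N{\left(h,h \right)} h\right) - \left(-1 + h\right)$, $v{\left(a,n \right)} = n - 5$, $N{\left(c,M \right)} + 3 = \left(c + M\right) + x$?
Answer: $- \frac{21}{2} \approx -10.5$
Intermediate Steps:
$x = \frac{3}{2}$ ($x = \frac{1}{4} \cdot 6 = \frac{3}{2} \approx 1.5$)
$N{\left(c,M \right)} = - \frac{3}{2} + M + c$ ($N{\left(c,M \right)} = -3 + \left(\left(c + M\right) + \frac{3}{2}\right) = -3 + \left(\left(M + c\right) + \frac{3}{2}\right) = -3 + \left(\frac{3}{2} + M + c\right) = - \frac{3}{2} + M + c$)
$v{\left(a,n \right)} = -5 + n$
$p{\left(h \right)} = 1 + h^{2} - h + h \left(- \frac{3}{2} + 2 h\right)$ ($p{\left(h \right)} = \left(h^{2} + \left(- \frac{3}{2} + h + h\right) h\right) - \left(-1 + h\right) = \left(h^{2} + \left(- \frac{3}{2} + 2 h\right) h\right) - \left(-1 + h\right) = \left(h^{2} + h \left(- \frac{3}{2} + 2 h\right)\right) - \left(-1 + h\right) = 1 + h^{2} - h + h \left(- \frac{3}{2} + 2 h\right)$)
$v{\left(-2,-2 \right)} p{\left(1 \right)} = \left(-5 - 2\right) \left(1 + 3 \cdot 1^{2} - \frac{5}{2}\right) = - 7 \left(1 + 3 \cdot 1 - \frac{5}{2}\right) = - 7 \left(1 + 3 - \frac{5}{2}\right) = \left(-7\right) \frac{3}{2} = - \frac{21}{2}$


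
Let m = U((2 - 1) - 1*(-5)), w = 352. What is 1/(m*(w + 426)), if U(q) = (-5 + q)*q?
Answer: 1/4668 ≈ 0.00021422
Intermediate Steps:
U(q) = q*(-5 + q)
m = 6 (m = ((2 - 1) - 1*(-5))*(-5 + ((2 - 1) - 1*(-5))) = (1 + 5)*(-5 + (1 + 5)) = 6*(-5 + 6) = 6*1 = 6)
1/(m*(w + 426)) = 1/(6*(352 + 426)) = 1/(6*778) = 1/4668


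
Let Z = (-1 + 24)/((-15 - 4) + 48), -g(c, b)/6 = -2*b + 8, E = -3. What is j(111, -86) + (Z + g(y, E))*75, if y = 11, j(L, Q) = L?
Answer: -177756/29 ≈ -6129.5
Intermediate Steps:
g(c, b) = -48 + 12*b (g(c, b) = -6*(-2*b + 8) = -6*(8 - 2*b) = -48 + 12*b)
Z = 23/29 (Z = 23/(-19 + 48) = 23/29 ≈ 0.79310)
j(111, -86) + (Z + g(y, E))*75 = 111 + (23/29 + (-48 + 12*(-3)))*75 = 111 + (23/29 + (-48 - 36))*75 = 111 + (23/29 - 84)*75 = 111 - 2413/29*75 = 111 - 180975/29 = -177756/29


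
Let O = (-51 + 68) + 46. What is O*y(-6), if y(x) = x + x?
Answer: -756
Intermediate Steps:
y(x) = 2*x
O = 63 (O = 17 + 46 = 63)
O*y(-6) = 63*(2*(-6)) = 63*(-12) = -756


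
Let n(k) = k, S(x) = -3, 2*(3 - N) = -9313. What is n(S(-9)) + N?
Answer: 9313/2 ≈ 4656.5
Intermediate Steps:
N = 9319/2 (N = 3 - 1/2*(-9313) = 3 + 9313/2 = 9319/2 ≈ 4659.5)
n(S(-9)) + N = -3 + 9319/2 = 9313/2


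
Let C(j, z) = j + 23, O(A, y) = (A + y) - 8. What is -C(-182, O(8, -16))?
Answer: 159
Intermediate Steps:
O(A, y) = -8 + A + y
C(j, z) = 23 + j
-C(-182, O(8, -16)) = -(23 - 182) = -1*(-159) = 159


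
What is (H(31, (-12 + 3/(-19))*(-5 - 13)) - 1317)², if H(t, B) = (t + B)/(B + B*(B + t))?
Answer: 681154443785370676489/392714598752784 ≈ 1.7345e+6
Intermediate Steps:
H(t, B) = (B + t)/(B + B*(B + t))
(H(31, (-12 + 3/(-19))*(-5 - 13)) - 1317)² = (((-12 + 3/(-19))*(-5 - 13) + 31)/((((-12 + 3/(-19))*(-5 - 13)))*(1 + (-12 + 3/(-19))*(-5 - 13) + 31)) - 1317)² = (((-12 + 3*(-1/19))*(-18) + 31)/((((-12 + 3*(-1/19))*(-18)))*(1 + (-12 + 3*(-1/19))*(-18) + 31)) - 1317)² = (((-12 - 3/19)*(-18) + 31)/((((-12 - 3/19)*(-18)))*(1 + (-12 - 3/19)*(-18) + 31)) - 1317)² = ((-231/19*(-18) + 31)/(((-231/19*(-18)))*(1 - 231/19*(-18) + 31)) - 1317)² = ((4158/19 + 31)/((4158/19)*(1 + 4158/19 + 31)) - 1317)² = ((19/4158)*(4747/19)/(4766/19) - 1317)² = ((19/4158)*(19/4766)*(4747/19) - 1317)² = (90193/19817028 - 1317)² = (-26098935683/19817028)² = 681154443785370676489/392714598752784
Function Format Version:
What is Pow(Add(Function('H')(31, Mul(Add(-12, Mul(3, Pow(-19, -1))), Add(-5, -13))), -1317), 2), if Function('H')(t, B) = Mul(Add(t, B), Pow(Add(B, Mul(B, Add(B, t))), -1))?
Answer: Rational(681154443785370676489, 392714598752784) ≈ 1.7345e+6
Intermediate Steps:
Function('H')(t, B) = Mul(Pow(Add(B, Mul(B, Add(B, t))), -1), Add(B, t)) (Function('H')(t, B) = Mul(Add(B, t), Pow(Add(B, Mul(B, Add(B, t))), -1)) = Mul(Pow(Add(B, Mul(B, Add(B, t))), -1), Add(B, t)))
Pow(Add(Function('H')(31, Mul(Add(-12, Mul(3, Pow(-19, -1))), Add(-5, -13))), -1317), 2) = Pow(Add(Mul(Pow(Mul(Add(-12, Mul(3, Pow(-19, -1))), Add(-5, -13)), -1), Pow(Add(1, Mul(Add(-12, Mul(3, Pow(-19, -1))), Add(-5, -13)), 31), -1), Add(Mul(Add(-12, Mul(3, Pow(-19, -1))), Add(-5, -13)), 31)), -1317), 2) = Pow(Add(Mul(Pow(Mul(Add(-12, Mul(3, Rational(-1, 19))), -18), -1), Pow(Add(1, Mul(Add(-12, Mul(3, Rational(-1, 19))), -18), 31), -1), Add(Mul(Add(-12, Mul(3, Rational(-1, 19))), -18), 31)), -1317), 2) = Pow(Add(Mul(Pow(Mul(Add(-12, Rational(-3, 19)), -18), -1), Pow(Add(1, Mul(Add(-12, Rational(-3, 19)), -18), 31), -1), Add(Mul(Add(-12, Rational(-3, 19)), -18), 31)), -1317), 2) = Pow(Add(Mul(Pow(Mul(Rational(-231, 19), -18), -1), Pow(Add(1, Mul(Rational(-231, 19), -18), 31), -1), Add(Mul(Rational(-231, 19), -18), 31)), -1317), 2) = Pow(Add(Mul(Pow(Rational(4158, 19), -1), Pow(Add(1, Rational(4158, 19), 31), -1), Add(Rational(4158, 19), 31)), -1317), 2) = Pow(Add(Mul(Rational(19, 4158), Pow(Rational(4766, 19), -1), Rational(4747, 19)), -1317), 2) = Pow(Add(Mul(Rational(19, 4158), Rational(19, 4766), Rational(4747, 19)), -1317), 2) = Pow(Add(Rational(90193, 19817028), -1317), 2) = Pow(Rational(-26098935683, 19817028), 2) = Rational(681154443785370676489, 392714598752784)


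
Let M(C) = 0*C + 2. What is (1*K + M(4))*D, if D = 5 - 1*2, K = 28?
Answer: 90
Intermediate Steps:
D = 3 (D = 5 - 2 = 3)
M(C) = 2 (M(C) = 0 + 2 = 2)
(1*K + M(4))*D = (1*28 + 2)*3 = (28 + 2)*3 = 30*3 = 90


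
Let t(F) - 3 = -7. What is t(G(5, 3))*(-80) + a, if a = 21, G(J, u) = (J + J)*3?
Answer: 341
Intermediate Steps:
G(J, u) = 6*J (G(J, u) = (2*J)*3 = 6*J)
t(F) = -4 (t(F) = 3 - 7 = -4)
t(G(5, 3))*(-80) + a = -4*(-80) + 21 = 320 + 21 = 341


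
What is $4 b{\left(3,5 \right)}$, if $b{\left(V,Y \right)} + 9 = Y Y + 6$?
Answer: $88$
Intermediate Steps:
$b{\left(V,Y \right)} = -3 + Y^{2}$ ($b{\left(V,Y \right)} = -9 + \left(Y Y + 6\right) = -9 + \left(Y^{2} + 6\right) = -9 + \left(6 + Y^{2}\right) = -3 + Y^{2}$)
$4 b{\left(3,5 \right)} = 4 \left(-3 + 5^{2}\right) = 4 \left(-3 + 25\right) = 4 \cdot 22 = 88$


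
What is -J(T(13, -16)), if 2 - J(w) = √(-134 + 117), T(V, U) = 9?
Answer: -2 + I*√17 ≈ -2.0 + 4.1231*I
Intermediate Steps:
J(w) = 2 - I*√17 (J(w) = 2 - √(-134 + 117) = 2 - √(-17) = 2 - I*√17)
-J(T(13, -16)) = -(2 - I*√17) = -2 + I*√17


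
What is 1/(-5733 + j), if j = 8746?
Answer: 1/3013 ≈ 0.00033189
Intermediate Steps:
1/(-5733 + j) = 1/(-5733 + 8746) = 1/3013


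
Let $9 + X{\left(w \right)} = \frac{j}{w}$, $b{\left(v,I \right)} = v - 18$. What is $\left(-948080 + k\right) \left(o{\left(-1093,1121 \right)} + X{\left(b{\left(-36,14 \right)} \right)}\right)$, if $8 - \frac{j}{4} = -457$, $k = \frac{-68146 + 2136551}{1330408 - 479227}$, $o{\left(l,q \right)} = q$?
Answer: $- \frac{7826146485299350}{7660629} \approx -1.0216 \cdot 10^{9}$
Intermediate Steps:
$b{\left(v,I \right)} = -18 + v$ ($b{\left(v,I \right)} = v - 18 = -18 + v$)
$k = \frac{2068405}{851181} \approx 2.43$
$j = 1860$ ($j = 32 - -1828 = 32 + 1828 = 1860$)
$X{\left(w \right)} = -9 + \frac{1860}{w}$
$\left(-948080 + k\right) \left(o{\left(-1093,1121 \right)} + X{\left(b{\left(-36,14 \right)} \right)}\right) = \left(-948080 + \frac{2068405}{851181}\right) \left(1121 + \left(-9 + \frac{1860}{-18 - 36}\right)\right) = - \frac{806985614075 \left(1121 + \left(-9 + \frac{1860}{-54}\right)\right)}{851181} = - \frac{806985614075 \left(1121 + \left(-9 + 1860 \left(- \frac{1}{54}\right)\right)\right)}{851181} = - \frac{806985614075 \left(1121 - \frac{391}{9}\right)}{851181} = \left(- \frac{806985614075}{851181}\right) \frac{9698}{9} = - \frac{7826146485299350}{7660629}$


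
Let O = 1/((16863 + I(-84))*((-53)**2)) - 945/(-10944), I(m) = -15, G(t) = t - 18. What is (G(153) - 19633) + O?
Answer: -70129675289975/3596778432 ≈ -19498.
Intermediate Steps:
G(t) = -18 + t
O = 310577161/3596778432 (O = 1/((16863 - 15)*((-53)**2)) - 945/(-10944) = 1/(16848*2809) - 945*(-1/10944) = (1/16848)*(1/2809) + 105/1216 = 1/47326032 + 105/1216 = 310577161/3596778432 ≈ 0.086349)
(G(153) - 19633) + O = ((-18 + 153) - 19633) + 310577161/3596778432 = (135 - 19633) + 310577161/3596778432 = -19498 + 310577161/3596778432 = -70129675289975/3596778432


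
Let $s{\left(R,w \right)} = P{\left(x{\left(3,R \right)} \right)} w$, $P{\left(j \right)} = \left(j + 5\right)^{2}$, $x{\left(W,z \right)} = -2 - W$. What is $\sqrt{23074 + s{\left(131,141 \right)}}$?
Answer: $\sqrt{23074} \approx 151.9$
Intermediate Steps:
$P{\left(j \right)} = \left(5 + j\right)^{2}$
$s{\left(R,w \right)} = 0$ ($s{\left(R,w \right)} = \left(5 - 5\right)^{2} w = 0^{2} w = 0 w = 0$)
$\sqrt{23074 + s{\left(131,141 \right)}} = \sqrt{23074 + 0} = \sqrt{23074}$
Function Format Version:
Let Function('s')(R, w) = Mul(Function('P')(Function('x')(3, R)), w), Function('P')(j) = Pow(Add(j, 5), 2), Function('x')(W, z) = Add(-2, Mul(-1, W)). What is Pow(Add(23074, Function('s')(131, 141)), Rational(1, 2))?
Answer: Pow(23074, Rational(1, 2)) ≈ 151.90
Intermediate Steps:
Function('P')(j) = Pow(Add(5, j), 2)
Function('s')(R, w) = 0 (Function('s')(R, w) = Mul(Pow(Add(5, Add(-2, Mul(-1, 3))), 2), w) = Mul(Pow(Add(5, Add(-2, -3)), 2), w) = Mul(Pow(Add(5, -5), 2), w) = Mul(Pow(0, 2), w) = Mul(0, w) = 0)
Pow(Add(23074, Function('s')(131, 141)), Rational(1, 2)) = Pow(Add(23074, 0), Rational(1, 2)) = Pow(23074, Rational(1, 2))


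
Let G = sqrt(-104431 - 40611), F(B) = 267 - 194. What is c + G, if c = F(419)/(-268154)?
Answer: -73/268154 + I*sqrt(145042) ≈ -0.00027223 + 380.84*I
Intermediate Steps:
F(B) = 73
G = I*sqrt(145042) (G = sqrt(-145042) = I*sqrt(145042) ≈ 380.84*I)
c = -73/268154 (c = 73/(-268154) = 73*(-1/268154) = -73/268154 ≈ -0.00027223)
c + G = -73/268154 + I*sqrt(145042)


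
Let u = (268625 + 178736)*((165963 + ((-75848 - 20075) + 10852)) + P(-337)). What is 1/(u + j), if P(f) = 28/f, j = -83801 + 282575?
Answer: 337/12195385526774 ≈ 2.7633e-11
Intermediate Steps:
j = 198774
u = 12195318539936/337 (u = (268625 + 178736)*((165963 + ((-75848 - 20075) + 10852)) + 28/(-337)) = 447361*((165963 + (-95923 + 10852)) + 28*(-1/337)) = 447361*((165963 - 85071) - 28/337) = 447361*(80892 - 28/337) = 447361*(27260576/337) = 12195318539936/337 ≈ 3.6188e+10)
1/(u + j) = 1/(12195318539936/337 + 198774) = 1/(12195385526774/337) = 337/12195385526774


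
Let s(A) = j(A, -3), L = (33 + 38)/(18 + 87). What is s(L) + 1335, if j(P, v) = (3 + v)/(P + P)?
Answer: 1335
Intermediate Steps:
j(P, v) = (3 + v)/(2*P) (j(P, v) = (3 + v)/((2*P)) = (3 + v)*(1/(2*P)) = (3 + v)/(2*P))
L = 71/105 ≈ 0.67619
s(A) = 0 (s(A) = (3 - 3)/(2*A) = (½)*0/A = 0)
s(L) + 1335 = 0 + 1335 = 1335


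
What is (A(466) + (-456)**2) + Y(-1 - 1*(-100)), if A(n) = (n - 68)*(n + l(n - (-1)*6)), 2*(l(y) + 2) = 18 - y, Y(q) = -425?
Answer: 301837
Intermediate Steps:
l(y) = 7 - y/2 (l(y) = -2 + (18 - y)/2 = -2 + (9 - y/2) = 7 - y/2)
A(n) = (-68 + n)*(4 + n/2) (A(n) = (n - 68)*(n + (7 - (n - (-1)*6)/2)) = (-68 + n)*(n + (7 - (n - 1*(-6))/2)) = (-68 + n)*(n + (7 - (n + 6)/2)) = (-68 + n)*(n + (7 - (6 + n)/2)) = (-68 + n)*(n + (7 + (-3 - n/2))) = (-68 + n)*(n + (4 - n/2)) = (-68 + n)*(4 + n/2))
(A(466) + (-456)**2) + Y(-1 - 1*(-100)) = ((-272 + (1/2)*466**2 - 30*466) + (-456)**2) - 425 = ((-272 + (1/2)*217156 - 13980) + 207936) - 425 = ((-272 + 108578 - 13980) + 207936) - 425 = (94326 + 207936) - 425 = 302262 - 425 = 301837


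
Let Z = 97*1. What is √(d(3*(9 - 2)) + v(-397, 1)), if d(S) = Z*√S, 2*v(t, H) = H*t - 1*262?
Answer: √(-1318 + 388*√21)/2 ≈ 10.724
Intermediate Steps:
v(t, H) = -131 + H*t/2 (v(t, H) = (H*t - 1*262)/2 = (H*t - 262)/2 = (-262 + H*t)/2 = -131 + H*t/2)
Z = 97
d(S) = 97*√S
√(d(3*(9 - 2)) + v(-397, 1)) = √(97*√(3*(9 - 2)) + (-131 + (½)*1*(-397))) = √(97*√(3*7) + (-131 - 397/2)) = √(97*√21 - 659/2) = √(-659/2 + 97*√21)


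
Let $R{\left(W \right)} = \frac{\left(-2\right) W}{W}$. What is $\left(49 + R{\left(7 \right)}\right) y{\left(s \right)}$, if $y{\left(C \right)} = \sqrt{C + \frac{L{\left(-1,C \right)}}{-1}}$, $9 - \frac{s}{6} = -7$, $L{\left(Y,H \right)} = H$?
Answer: $0$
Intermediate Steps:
$s = 96$ ($s = 54 - -42 = 54 + 42 = 96$)
$y{\left(C \right)} = 0$ ($y{\left(C \right)} = \sqrt{C + \frac{C}{-1}} = \sqrt{C + C \left(-1\right)} = \sqrt{C - C} = \sqrt{0} = 0$)
$R{\left(W \right)} = -2$
$\left(49 + R{\left(7 \right)}\right) y{\left(s \right)} = \left(49 - 2\right) 0 = 47 \cdot 0 = 0$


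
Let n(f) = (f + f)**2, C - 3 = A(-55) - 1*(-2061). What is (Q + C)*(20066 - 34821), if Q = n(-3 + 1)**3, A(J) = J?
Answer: -90079275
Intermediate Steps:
C = 2009 (C = 3 + (-55 - 1*(-2061)) = 3 + (-55 + 2061) = 3 + 2006 = 2009)
n(f) = 4*f**2 (n(f) = (2*f)**2 = 4*f**2)
Q = 4096 (Q = (4*(-3 + 1)**2)**3 = (4*(-2)**2)**3 = (4*4)**3 = 16**3 = 4096)
(Q + C)*(20066 - 34821) = (4096 + 2009)*(20066 - 34821) = 6105*(-14755) = -90079275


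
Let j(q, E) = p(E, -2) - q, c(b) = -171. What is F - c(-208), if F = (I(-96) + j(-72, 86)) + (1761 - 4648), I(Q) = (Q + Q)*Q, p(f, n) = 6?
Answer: 15794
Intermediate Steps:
j(q, E) = 6 - q
I(Q) = 2*Q**2 (I(Q) = (2*Q)*Q = 2*Q**2)
F = 15623 (F = (2*(-96)**2 + (6 - 1*(-72))) + (1761 - 4648) = (2*9216 + (6 + 72)) - 2887 = (18432 + 78) - 2887 = 18510 - 2887 = 15623)
F - c(-208) = 15623 - 1*(-171) = 15623 + 171 = 15794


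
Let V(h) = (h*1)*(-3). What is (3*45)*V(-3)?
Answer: 1215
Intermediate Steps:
V(h) = -3*h (V(h) = h*(-3) = -3*h)
(3*45)*V(-3) = (3*45)*(-3*(-3)) = 135*9 = 1215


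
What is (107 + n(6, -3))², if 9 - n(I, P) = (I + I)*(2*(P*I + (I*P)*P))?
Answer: 559504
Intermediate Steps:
n(I, P) = 9 - 2*I*(2*I*P + 2*I*P²) (n(I, P) = 9 - (I + I)*2*(P*I + (I*P)*P) = 9 - 2*I*2*(I*P + I*P²) = 9 - 2*I*(2*I*P + 2*I*P²))
(107 + n(6, -3))² = (107 + (9 - 4*(-3)*6² - 4*6²*(-3)²))² = (107 + (9 - 4*(-3)*36 - 4*36*9))² = (107 + (9 + 432 - 1296))² = (107 - 855)² = (-748)² = 559504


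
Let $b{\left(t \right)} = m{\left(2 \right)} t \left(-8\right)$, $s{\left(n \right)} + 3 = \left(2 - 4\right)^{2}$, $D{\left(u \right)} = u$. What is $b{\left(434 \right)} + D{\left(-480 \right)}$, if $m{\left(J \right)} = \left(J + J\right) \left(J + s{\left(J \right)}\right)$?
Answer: $-42144$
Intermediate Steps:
$s{\left(n \right)} = 1$ ($s{\left(n \right)} = -3 + \left(2 - 4\right)^{2} = -3 + \left(-2\right)^{2} = -3 + 4 = 1$)
$m{\left(J \right)} = 2 J \left(1 + J\right)$ ($m{\left(J \right)} = \left(J + J\right) \left(J + 1\right) = 2 J \left(1 + J\right)$)
$b{\left(t \right)} = - 96 t$ ($b{\left(t \right)} = 2 \cdot 2 \left(1 + 2\right) t \left(-8\right) = 2 \cdot 2 \cdot 3 t \left(-8\right) = 12 t \left(-8\right) = - 96 t$)
$b{\left(434 \right)} + D{\left(-480 \right)} = \left(-96\right) 434 - 480 = -41664 - 480 = -42144$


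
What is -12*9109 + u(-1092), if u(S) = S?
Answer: -110400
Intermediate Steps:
-12*9109 + u(-1092) = -12*9109 - 1092 = -109308 - 1092 = -110400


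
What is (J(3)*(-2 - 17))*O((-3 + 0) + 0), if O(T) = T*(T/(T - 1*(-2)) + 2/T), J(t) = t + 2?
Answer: 665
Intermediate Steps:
J(t) = 2 + t
O(T) = T*(2/T + T/(2 + T)) (O(T) = T*(T/(T + 2) + 2/T) = T*(T/(2 + T) + 2/T) = T*(2/T + T/(2 + T)))
(J(3)*(-2 - 17))*O((-3 + 0) + 0) = ((2 + 3)*(-2 - 17))*((4 + ((-3 + 0) + 0)**2 + 2*((-3 + 0) + 0))/(2 + ((-3 + 0) + 0))) = (5*(-19))*((4 + (-3 + 0)**2 + 2*(-3 + 0))/(2 + (-3 + 0))) = -95*(4 + (-3)**2 + 2*(-3))/(2 - 3) = -95*(4 + 9 - 6)/(-1) = -(-95)*7 = -95*(-7) = 665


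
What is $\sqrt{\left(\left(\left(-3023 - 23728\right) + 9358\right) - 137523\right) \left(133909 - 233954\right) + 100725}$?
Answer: $\sqrt{15498671945} \approx 1.2449 \cdot 10^{5}$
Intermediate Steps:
$\sqrt{\left(\left(\left(-3023 - 23728\right) + 9358\right) - 137523\right) \left(133909 - 233954\right) + 100725} = \sqrt{\left(\left(-26751 + 9358\right) - 137523\right) \left(-100045\right) + 100725} = \sqrt{\left(-17393 - 137523\right) \left(-100045\right) + 100725} = \sqrt{\left(-154916\right) \left(-100045\right) + 100725} = \sqrt{15498571220 + 100725} = \sqrt{15498671945}$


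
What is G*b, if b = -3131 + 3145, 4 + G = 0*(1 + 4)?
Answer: -56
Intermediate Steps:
G = -4 (G = -4 + 0*(1 + 4) = -4 + 0*5 = -4 + 0 = -4)
b = 14
G*b = -4*14 = -56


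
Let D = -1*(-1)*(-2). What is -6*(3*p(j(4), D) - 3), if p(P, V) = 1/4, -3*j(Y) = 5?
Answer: 27/2 ≈ 13.500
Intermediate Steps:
D = -2 (D = 1*(-2) = -2)
j(Y) = -5/3 (j(Y) = -1/3*5 = -5/3)
p(P, V) = 1/4
-6*(3*p(j(4), D) - 3) = -6*(3*(1/4) - 3) = -6*(3/4 - 3) = -6*(-9/4) = 27/2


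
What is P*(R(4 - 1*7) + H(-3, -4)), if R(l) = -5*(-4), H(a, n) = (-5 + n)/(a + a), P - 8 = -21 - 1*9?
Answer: -473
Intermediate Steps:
P = -22 (P = 8 + (-21 - 1*9) = 8 + (-21 - 9) = 8 - 30 = -22)
H(a, n) = (-5 + n)/(2*a) (H(a, n) = (-5 + n)/((2*a)) = (-5 + n)*(1/(2*a)) = (-5 + n)/(2*a))
R(l) = 20
P*(R(4 - 1*7) + H(-3, -4)) = -22*(20 + (½)*(-5 - 4)/(-3)) = -22*(20 + (½)*(-⅓)*(-9)) = -22*(20 + 3/2) = -22*43/2 = -473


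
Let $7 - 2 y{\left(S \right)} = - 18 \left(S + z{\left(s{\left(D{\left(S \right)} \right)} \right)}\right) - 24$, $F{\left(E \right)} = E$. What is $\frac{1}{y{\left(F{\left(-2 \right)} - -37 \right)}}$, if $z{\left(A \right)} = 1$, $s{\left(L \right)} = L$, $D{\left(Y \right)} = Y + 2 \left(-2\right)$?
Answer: $\frac{2}{679} \approx 0.0029455$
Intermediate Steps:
$D{\left(Y \right)} = -4 + Y$ ($D{\left(Y \right)} = Y - 4 = -4 + Y$)
$y{\left(S \right)} = \frac{49}{2} + 9 S$ ($y{\left(S \right)} = \frac{7}{2} - \frac{- 18 \left(S + 1\right) - 24}{2} = \frac{7}{2} - \frac{- 18 \left(1 + S\right) - 24}{2} = \frac{7}{2} - \frac{\left(-18 - 18 S\right) - 24}{2} = \frac{7}{2} - \frac{-42 - 18 S}{2} = \frac{7}{2} + \left(21 + 9 S\right) = \frac{49}{2} + 9 S$)
$\frac{1}{y{\left(F{\left(-2 \right)} - -37 \right)}} = \frac{1}{\frac{49}{2} + 9 \left(-2 - -37\right)} = \frac{1}{\frac{49}{2} + 9 \left(-2 + 37\right)} = \frac{1}{\frac{49}{2} + 9 \cdot 35} = \frac{1}{\frac{49}{2} + 315} = \frac{1}{\frac{679}{2}} = \frac{2}{679}$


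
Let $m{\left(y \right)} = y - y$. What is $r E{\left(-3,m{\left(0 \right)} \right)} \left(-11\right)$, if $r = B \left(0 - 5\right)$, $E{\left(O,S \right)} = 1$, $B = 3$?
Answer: $165$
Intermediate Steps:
$m{\left(y \right)} = 0$
$r = -15$ ($r = 3 \left(0 - 5\right) = 3 \left(-5\right) = -15$)
$r E{\left(-3,m{\left(0 \right)} \right)} \left(-11\right) = \left(-15\right) 1 \left(-11\right) = \left(-15\right) \left(-11\right) = 165$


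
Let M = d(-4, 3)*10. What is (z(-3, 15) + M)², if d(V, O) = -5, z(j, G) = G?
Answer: 1225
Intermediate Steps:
M = -50 (M = -5*10 = -50)
(z(-3, 15) + M)² = (15 - 50)² = (-35)² = 1225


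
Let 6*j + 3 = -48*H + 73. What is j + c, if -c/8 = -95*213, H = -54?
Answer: 486971/3 ≈ 1.6232e+5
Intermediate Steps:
j = 1331/3 (j = -½ + (-48*(-54) + 73)/6 = -½ + (2592 + 73)/6 = -½ + (⅙)*2665 = -½ + 2665/6 = 1331/3 ≈ 443.67)
c = 161880 (c = -(-760)*213 = -8*(-20235) = 161880)
j + c = 1331/3 + 161880 = 486971/3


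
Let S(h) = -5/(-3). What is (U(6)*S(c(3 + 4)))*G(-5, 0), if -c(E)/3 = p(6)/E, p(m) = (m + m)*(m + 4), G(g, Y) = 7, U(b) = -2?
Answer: -70/3 ≈ -23.333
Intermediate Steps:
p(m) = 2*m*(4 + m) (p(m) = (2*m)*(4 + m) = 2*m*(4 + m))
c(E) = -360/E (c(E) = -3*2*6*(4 + 6)/E = -3*2*6*10/E = -360/E)
S(h) = 5/3 (S(h) = -5*(-1/3) = 5/3)
(U(6)*S(c(3 + 4)))*G(-5, 0) = -2*5/3*7 = -10/3*7 = -70/3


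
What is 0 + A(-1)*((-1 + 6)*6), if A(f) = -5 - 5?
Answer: -300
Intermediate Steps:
A(f) = -10
0 + A(-1)*((-1 + 6)*6) = 0 - 10*(-1 + 6)*6 = 0 - 50*6 = 0 - 10*30 = 0 - 300 = -300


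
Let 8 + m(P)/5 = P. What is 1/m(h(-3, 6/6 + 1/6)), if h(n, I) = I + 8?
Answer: 6/35 ≈ 0.17143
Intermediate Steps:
h(n, I) = 8 + I
m(P) = -40 + 5*P
1/m(h(-3, 6/6 + 1/6)) = 1/(-40 + 5*(8 + (6/6 + 1/6))) = 1/(-40 + 5*(8 + (6*(1/6) + 1*(1/6)))) = 1/(-40 + 5*(8 + (1 + 1/6))) = 1/(-40 + 5*(8 + 7/6)) = 1/(-40 + 5*(55/6)) = 1/(-40 + 275/6) = 1/(35/6) = 6/35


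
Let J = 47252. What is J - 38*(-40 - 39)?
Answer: 50254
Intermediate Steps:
J - 38*(-40 - 39) = 47252 - 38*(-40 - 39) = 47252 - 38*(-79) = 47252 + 3002 = 50254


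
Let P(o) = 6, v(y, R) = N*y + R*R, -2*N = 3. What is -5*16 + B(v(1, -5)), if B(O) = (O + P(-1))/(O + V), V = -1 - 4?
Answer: -2901/37 ≈ -78.405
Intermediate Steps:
N = -3/2 (N = -½*3 = -3/2 ≈ -1.5000)
v(y, R) = R² - 3*y/2 (v(y, R) = -3*y/2 + R*R = -3*y/2 + R² = R² - 3*y/2)
V = -5
B(O) = (6 + O)/(-5 + O) (B(O) = (O + 6)/(O - 5) = (6 + O)/(-5 + O))
-5*16 + B(v(1, -5)) = -5*16 + (6 + ((-5)² - 3/2*1))/(-5 + ((-5)² - 3/2*1)) = -80 + (6 + (25 - 3/2))/(-5 + (25 - 3/2)) = -80 + (6 + 47/2)/(-5 + 47/2) = -80 + (59/2)/(37/2) = -80 + (2/37)*(59/2) = -80 + 59/37 = -2901/37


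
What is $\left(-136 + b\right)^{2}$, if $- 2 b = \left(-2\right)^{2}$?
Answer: $19044$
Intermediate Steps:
$b = -2$ ($b = - \frac{\left(-2\right)^{2}}{2} = \left(- \frac{1}{2}\right) 4 = -2$)
$\left(-136 + b\right)^{2} = \left(-136 - 2\right)^{2} = \left(-138\right)^{2} = 19044$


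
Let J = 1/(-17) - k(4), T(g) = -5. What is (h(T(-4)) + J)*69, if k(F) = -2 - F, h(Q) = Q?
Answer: 1104/17 ≈ 64.941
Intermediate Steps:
J = 101/17 (J = 1/(-17) - (-2 - 1*4) = -1/17 - (-2 - 4) = -1/17 - 1*(-6) = -1/17 + 6 = 101/17 ≈ 5.9412)
(h(T(-4)) + J)*69 = (-5 + 101/17)*69 = (16/17)*69 = 1104/17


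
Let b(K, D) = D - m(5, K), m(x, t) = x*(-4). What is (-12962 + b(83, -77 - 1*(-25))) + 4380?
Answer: -8614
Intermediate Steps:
m(x, t) = -4*x
b(K, D) = 20 + D (b(K, D) = D - (-4)*5 = D - 1*(-20) = D + 20 = 20 + D)
(-12962 + b(83, -77 - 1*(-25))) + 4380 = (-12962 + (20 + (-77 - 1*(-25)))) + 4380 = (-12962 + (20 + (-77 + 25))) + 4380 = (-12962 + (20 - 52)) + 4380 = (-12962 - 32) + 4380 = -12994 + 4380 = -8614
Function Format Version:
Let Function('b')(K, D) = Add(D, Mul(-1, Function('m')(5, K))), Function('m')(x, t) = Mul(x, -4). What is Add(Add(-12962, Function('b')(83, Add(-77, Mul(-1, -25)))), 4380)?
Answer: -8614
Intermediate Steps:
Function('m')(x, t) = Mul(-4, x)
Function('b')(K, D) = Add(20, D) (Function('b')(K, D) = Add(D, Mul(-1, Mul(-4, 5))) = Add(D, Mul(-1, -20)) = Add(D, 20) = Add(20, D))
Add(Add(-12962, Function('b')(83, Add(-77, Mul(-1, -25)))), 4380) = Add(Add(-12962, Add(20, Add(-77, Mul(-1, -25)))), 4380) = Add(Add(-12962, Add(20, Add(-77, 25))), 4380) = Add(Add(-12962, Add(20, -52)), 4380) = Add(Add(-12962, -32), 4380) = Add(-12994, 4380) = -8614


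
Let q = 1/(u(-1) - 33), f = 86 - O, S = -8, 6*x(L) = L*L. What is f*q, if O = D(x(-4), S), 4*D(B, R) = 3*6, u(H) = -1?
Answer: -163/68 ≈ -2.3971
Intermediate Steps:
x(L) = L²/6 (x(L) = (L*L)/6 = L²/6)
D(B, R) = 9/2 (D(B, R) = (3*6)/4 = (¼)*18 = 9/2)
O = 9/2 ≈ 4.5000
f = 163/2 (f = 86 - 1*9/2 = 86 - 9/2 = 163/2 ≈ 81.500)
q = -1/34 (q = 1/(-1 - 33) = 1/(-34) = -1/34 ≈ -0.029412)
f*q = (163/2)*(-1/34) = -163/68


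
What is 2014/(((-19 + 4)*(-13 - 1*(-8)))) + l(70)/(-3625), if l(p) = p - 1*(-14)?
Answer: 291778/10875 ≈ 26.830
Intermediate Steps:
l(p) = 14 + p (l(p) = p + 14 = 14 + p)
2014/(((-19 + 4)*(-13 - 1*(-8)))) + l(70)/(-3625) = 2014/(((-19 + 4)*(-13 - 1*(-8)))) + (14 + 70)/(-3625) = 2014/((-15*(-13 + 8))) + 84*(-1/3625) = 2014/((-15*(-5))) - 84/3625 = 2014/75 - 84/3625 = 291778/10875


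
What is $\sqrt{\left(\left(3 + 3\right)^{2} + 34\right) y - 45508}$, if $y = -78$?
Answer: $2 i \sqrt{12742} \approx 225.76 i$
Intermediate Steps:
$\sqrt{\left(\left(3 + 3\right)^{2} + 34\right) y - 45508} = \sqrt{\left(\left(3 + 3\right)^{2} + 34\right) \left(-78\right) - 45508} = \sqrt{\left(6^{2} + 34\right) \left(-78\right) - 45508} = \sqrt{\left(36 + 34\right) \left(-78\right) - 45508} = \sqrt{70 \left(-78\right) - 45508} = \sqrt{-5460 - 45508} = \sqrt{-50968} = 2 i \sqrt{12742}$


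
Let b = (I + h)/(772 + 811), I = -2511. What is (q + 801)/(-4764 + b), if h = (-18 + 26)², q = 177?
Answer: -1548174/7543859 ≈ -0.20522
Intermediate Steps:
h = 64 (h = 8² = 64)
b = -2447/1583 (b = (-2511 + 64)/(772 + 811) = -2447/1583 ≈ -1.5458)
(q + 801)/(-4764 + b) = (177 + 801)/(-4764 - 2447/1583) = 978/(-7543859/1583) = 978*(-1583/7543859) = -1548174/7543859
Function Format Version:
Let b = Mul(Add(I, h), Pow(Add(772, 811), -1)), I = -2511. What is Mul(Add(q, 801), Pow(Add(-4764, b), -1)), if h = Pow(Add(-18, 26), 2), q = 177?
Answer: Rational(-1548174, 7543859) ≈ -0.20522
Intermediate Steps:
h = 64 (h = Pow(8, 2) = 64)
b = Rational(-2447, 1583) (b = Mul(Add(-2511, 64), Pow(Add(772, 811), -1)) = Mul(-2447, Pow(1583, -1)) = Mul(-2447, Rational(1, 1583)) = Rational(-2447, 1583) ≈ -1.5458)
Mul(Add(q, 801), Pow(Add(-4764, b), -1)) = Mul(Add(177, 801), Pow(Add(-4764, Rational(-2447, 1583)), -1)) = Mul(978, Pow(Rational(-7543859, 1583), -1)) = Mul(978, Rational(-1583, 7543859)) = Rational(-1548174, 7543859)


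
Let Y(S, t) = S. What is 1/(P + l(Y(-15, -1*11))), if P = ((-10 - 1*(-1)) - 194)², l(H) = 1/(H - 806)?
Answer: 821/33832588 ≈ 2.4267e-5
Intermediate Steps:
l(H) = 1/(-806 + H)
P = 41209 (P = ((-10 + 1) - 194)² = (-9 - 194)² = (-203)² = 41209)
1/(P + l(Y(-15, -1*11))) = 1/(41209 + 1/(-806 - 15)) = 1/(41209 + 1/(-821)) = 1/(41209 - 1/821) = 1/(33832588/821) = 821/33832588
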